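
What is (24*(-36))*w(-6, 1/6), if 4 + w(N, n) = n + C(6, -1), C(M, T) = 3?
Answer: 720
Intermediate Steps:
w(N, n) = -1 + n (w(N, n) = -4 + (n + 3) = -4 + (3 + n) = -1 + n)
(24*(-36))*w(-6, 1/6) = (24*(-36))*(-1 + 1/6) = -864*(-1 + 1*(1/6)) = -864*(-1 + 1/6) = -864*(-5/6) = 720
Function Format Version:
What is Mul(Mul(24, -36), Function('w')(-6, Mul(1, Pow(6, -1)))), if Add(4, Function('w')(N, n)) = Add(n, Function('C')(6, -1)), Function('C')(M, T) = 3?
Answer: 720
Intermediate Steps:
Function('w')(N, n) = Add(-1, n) (Function('w')(N, n) = Add(-4, Add(n, 3)) = Add(-4, Add(3, n)) = Add(-1, n))
Mul(Mul(24, -36), Function('w')(-6, Mul(1, Pow(6, -1)))) = Mul(Mul(24, -36), Add(-1, Mul(1, Pow(6, -1)))) = Mul(-864, Add(-1, Mul(1, Rational(1, 6)))) = Mul(-864, Add(-1, Rational(1, 6))) = Mul(-864, Rational(-5, 6)) = 720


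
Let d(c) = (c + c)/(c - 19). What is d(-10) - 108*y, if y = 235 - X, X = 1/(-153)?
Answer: -12512348/493 ≈ -25380.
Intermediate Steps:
X = -1/153 ≈ -0.0065359
y = 35956/153 (y = 235 - 1*(-1/153) = 235 + 1/153 = 35956/153 ≈ 235.01)
d(c) = 2*c/(-19 + c) (d(c) = (2*c)/(-19 + c) = 2*c/(-19 + c))
d(-10) - 108*y = 2*(-10)/(-19 - 10) - 108*35956/153 = 2*(-10)/(-29) - 431472/17 = 2*(-10)*(-1/29) - 431472/17 = 20/29 - 431472/17 = -12512348/493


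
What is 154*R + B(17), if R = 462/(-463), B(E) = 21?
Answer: -61425/463 ≈ -132.67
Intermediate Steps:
R = -462/463 (R = 462*(-1/463) = -462/463 ≈ -0.99784)
154*R + B(17) = 154*(-462/463) + 21 = -71148/463 + 21 = -61425/463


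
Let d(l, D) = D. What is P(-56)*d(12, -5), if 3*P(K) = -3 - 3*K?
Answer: -275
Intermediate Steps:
P(K) = -1 - K (P(K) = (-3 - 3*K)/3 = -1 - K)
P(-56)*d(12, -5) = (-1 - 1*(-56))*(-5) = (-1 + 56)*(-5) = 55*(-5) = -275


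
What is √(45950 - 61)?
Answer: √45889 ≈ 214.22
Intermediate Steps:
√(45950 - 61) = √45889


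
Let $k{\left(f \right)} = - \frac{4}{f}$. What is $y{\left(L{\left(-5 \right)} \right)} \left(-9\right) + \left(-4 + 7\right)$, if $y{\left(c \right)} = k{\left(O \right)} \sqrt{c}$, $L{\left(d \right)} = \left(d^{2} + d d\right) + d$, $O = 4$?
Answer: $3 + 27 \sqrt{5} \approx 63.374$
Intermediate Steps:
$L{\left(d \right)} = d + 2 d^{2}$ ($L{\left(d \right)} = \left(d^{2} + d^{2}\right) + d = 2 d^{2} + d = d + 2 d^{2}$)
$y{\left(c \right)} = - \sqrt{c}$ ($y{\left(c \right)} = - \frac{4}{4} \sqrt{c} = \left(-4\right) \frac{1}{4} \sqrt{c} = - \sqrt{c}$)
$y{\left(L{\left(-5 \right)} \right)} \left(-9\right) + \left(-4 + 7\right) = - \sqrt{- 5 \left(1 + 2 \left(-5\right)\right)} \left(-9\right) + \left(-4 + 7\right) = - \sqrt{- 5 \left(1 - 10\right)} \left(-9\right) + 3 = - \sqrt{\left(-5\right) \left(-9\right)} \left(-9\right) + 3 = - \sqrt{45} \left(-9\right) + 3 = - 3 \sqrt{5} \left(-9\right) + 3 = 27 \sqrt{5} + 3 = 3 + 27 \sqrt{5}$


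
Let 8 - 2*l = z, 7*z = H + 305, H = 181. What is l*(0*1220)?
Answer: 0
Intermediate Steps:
z = 486/7 (z = (181 + 305)/7 = (⅐)*486 = 486/7 ≈ 69.429)
l = -215/7 (l = 4 - ½*486/7 = 4 - 243/7 = -215/7 ≈ -30.714)
l*(0*1220) = -0*1220 = -215/7*0 = 0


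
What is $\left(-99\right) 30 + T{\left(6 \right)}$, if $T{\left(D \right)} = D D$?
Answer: $-2934$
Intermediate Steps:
$T{\left(D \right)} = D^{2}$
$\left(-99\right) 30 + T{\left(6 \right)} = \left(-99\right) 30 + 6^{2} = -2970 + 36 = -2934$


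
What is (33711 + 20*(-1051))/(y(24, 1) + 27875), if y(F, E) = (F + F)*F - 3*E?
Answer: 12691/29024 ≈ 0.43726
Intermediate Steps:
y(F, E) = -3*E + 2*F**2 (y(F, E) = (2*F)*F - 3*E = 2*F**2 - 3*E = -3*E + 2*F**2)
(33711 + 20*(-1051))/(y(24, 1) + 27875) = (33711 + 20*(-1051))/((-3*1 + 2*24**2) + 27875) = (33711 - 21020)/((-3 + 2*576) + 27875) = 12691/((-3 + 1152) + 27875) = 12691/(1149 + 27875) = 12691/29024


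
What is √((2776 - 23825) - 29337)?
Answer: I*√50386 ≈ 224.47*I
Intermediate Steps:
√((2776 - 23825) - 29337) = √(-21049 - 29337) = √(-50386) = I*√50386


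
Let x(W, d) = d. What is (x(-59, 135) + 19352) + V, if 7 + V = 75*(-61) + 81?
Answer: 14986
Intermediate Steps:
V = -4501 (V = -7 + (75*(-61) + 81) = -7 + (-4575 + 81) = -7 - 4494 = -4501)
(x(-59, 135) + 19352) + V = (135 + 19352) - 4501 = 19487 - 4501 = 14986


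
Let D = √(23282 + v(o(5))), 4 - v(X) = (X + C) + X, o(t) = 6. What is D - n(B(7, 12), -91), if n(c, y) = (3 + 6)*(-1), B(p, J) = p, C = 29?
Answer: 9 + √23245 ≈ 161.46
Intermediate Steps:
v(X) = -25 - 2*X (v(X) = 4 - ((X + 29) + X) = 4 - ((29 + X) + X) = 4 - (29 + 2*X) = 4 + (-29 - 2*X) = -25 - 2*X)
D = √23245 (D = √(23282 + (-25 - 2*6)) = √(23282 + (-25 - 12)) = √(23282 - 37) = √23245 ≈ 152.46)
n(c, y) = -9 (n(c, y) = 9*(-1) = -9)
D - n(B(7, 12), -91) = √23245 - 1*(-9) = √23245 + 9 = 9 + √23245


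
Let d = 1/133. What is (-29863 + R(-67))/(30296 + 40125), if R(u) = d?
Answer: -3971778/9365993 ≈ -0.42406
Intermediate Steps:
d = 1/133 ≈ 0.0075188
R(u) = 1/133
(-29863 + R(-67))/(30296 + 40125) = (-29863 + 1/133)/(30296 + 40125) = -3971778/133/70421 = -3971778/133*1/70421 = -3971778/9365993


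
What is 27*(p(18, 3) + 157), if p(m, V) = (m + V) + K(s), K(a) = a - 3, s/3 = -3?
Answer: 4482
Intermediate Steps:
s = -9 (s = 3*(-3) = -9)
K(a) = -3 + a
p(m, V) = -12 + V + m (p(m, V) = (m + V) + (-3 - 9) = (V + m) - 12 = -12 + V + m)
27*(p(18, 3) + 157) = 27*((-12 + 3 + 18) + 157) = 27*(9 + 157) = 27*166 = 4482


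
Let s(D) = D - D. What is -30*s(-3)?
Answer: 0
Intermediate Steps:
s(D) = 0
-30*s(-3) = -30*0 = 0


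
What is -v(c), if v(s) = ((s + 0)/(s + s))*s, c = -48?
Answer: 24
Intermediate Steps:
v(s) = s/2 (v(s) = (s/((2*s)))*s = (s*(1/(2*s)))*s = s/2)
-v(c) = -(-48)/2 = -1*(-24) = 24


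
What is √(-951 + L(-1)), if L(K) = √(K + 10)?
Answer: 2*I*√237 ≈ 30.79*I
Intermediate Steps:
L(K) = √(10 + K)
√(-951 + L(-1)) = √(-951 + √(10 - 1)) = √(-951 + √9) = √(-951 + 3) = √(-948) = 2*I*√237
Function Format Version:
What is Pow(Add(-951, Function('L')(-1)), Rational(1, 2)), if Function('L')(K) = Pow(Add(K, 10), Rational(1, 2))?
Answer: Mul(2, I, Pow(237, Rational(1, 2))) ≈ Mul(30.790, I)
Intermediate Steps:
Function('L')(K) = Pow(Add(10, K), Rational(1, 2))
Pow(Add(-951, Function('L')(-1)), Rational(1, 2)) = Pow(Add(-951, Pow(Add(10, -1), Rational(1, 2))), Rational(1, 2)) = Pow(Add(-951, Pow(9, Rational(1, 2))), Rational(1, 2)) = Pow(Add(-951, 3), Rational(1, 2)) = Pow(-948, Rational(1, 2)) = Mul(2, I, Pow(237, Rational(1, 2)))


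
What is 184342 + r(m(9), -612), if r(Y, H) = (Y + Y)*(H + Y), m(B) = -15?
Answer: 203152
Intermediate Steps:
r(Y, H) = 2*Y*(H + Y) (r(Y, H) = (2*Y)*(H + Y) = 2*Y*(H + Y))
184342 + r(m(9), -612) = 184342 + 2*(-15)*(-612 - 15) = 184342 + 2*(-15)*(-627) = 184342 + 18810 = 203152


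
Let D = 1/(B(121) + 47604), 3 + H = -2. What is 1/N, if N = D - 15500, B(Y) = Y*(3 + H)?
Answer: -47362/734110999 ≈ -6.4516e-5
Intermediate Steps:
H = -5 (H = -3 - 2 = -5)
B(Y) = -2*Y (B(Y) = Y*(3 - 5) = Y*(-2) = -2*Y)
D = 1/47362 (D = 1/(-2*121 + 47604) = 1/(-242 + 47604) = 1/47362 ≈ 2.1114e-5)
N = -734110999/47362 (N = 1/47362 - 15500 = -734110999/47362 ≈ -15500.)
1/N = 1/(-734110999/47362) = -47362/734110999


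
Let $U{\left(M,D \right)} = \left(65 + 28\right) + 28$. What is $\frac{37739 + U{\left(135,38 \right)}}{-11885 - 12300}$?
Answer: $- \frac{7572}{4837} \approx -1.5654$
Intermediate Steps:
$U{\left(M,D \right)} = 121$ ($U{\left(M,D \right)} = 93 + 28 = 121$)
$\frac{37739 + U{\left(135,38 \right)}}{-11885 - 12300} = \frac{37739 + 121}{-11885 - 12300} = \frac{37860}{-11885 - 12300} = \frac{37860}{-24185} = 37860 \left(- \frac{1}{24185}\right) = - \frac{7572}{4837}$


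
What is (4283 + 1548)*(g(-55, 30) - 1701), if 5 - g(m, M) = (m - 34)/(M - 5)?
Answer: -246715441/25 ≈ -9.8686e+6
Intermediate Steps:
g(m, M) = 5 - (-34 + m)/(-5 + M) (g(m, M) = 5 - (m - 34)/(M - 5) = 5 - (-34 + m)/(-5 + M))
(4283 + 1548)*(g(-55, 30) - 1701) = (4283 + 1548)*((9 - 1*(-55) + 5*30)/(-5 + 30) - 1701) = 5831*((9 + 55 + 150)/25 - 1701) = 5831*((1/25)*214 - 1701) = 5831*(214/25 - 1701) = 5831*(-42311/25) = -246715441/25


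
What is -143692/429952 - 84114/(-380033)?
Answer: -4610679827/40848987104 ≈ -0.11287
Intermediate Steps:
-143692/429952 - 84114/(-380033) = -143692*1/429952 - 84114*(-1/380033) = -35923/107488 + 84114/380033 = -4610679827/40848987104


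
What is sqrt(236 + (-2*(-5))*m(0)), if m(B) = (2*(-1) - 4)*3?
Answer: 2*sqrt(14) ≈ 7.4833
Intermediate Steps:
m(B) = -18 (m(B) = (-2 - 4)*3 = -6*3 = -18)
sqrt(236 + (-2*(-5))*m(0)) = sqrt(236 - 2*(-5)*(-18)) = sqrt(236 + 10*(-18)) = sqrt(236 - 180) = sqrt(56) = 2*sqrt(14)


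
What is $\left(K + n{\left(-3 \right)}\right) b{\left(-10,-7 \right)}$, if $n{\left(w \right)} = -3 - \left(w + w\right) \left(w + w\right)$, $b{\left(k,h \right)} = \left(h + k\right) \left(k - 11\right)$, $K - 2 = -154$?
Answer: $-68187$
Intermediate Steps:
$K = -152$ ($K = 2 - 154 = -152$)
$b{\left(k,h \right)} = \left(-11 + k\right) \left(h + k\right)$ ($b{\left(k,h \right)} = \left(h + k\right) \left(-11 + k\right) = \left(-11 + k\right) \left(h + k\right)$)
$n{\left(w \right)} = -3 - 4 w^{2}$ ($n{\left(w \right)} = -3 - 2 w 2 w = -3 - 4 w^{2}$)
$\left(K + n{\left(-3 \right)}\right) b{\left(-10,-7 \right)} = \left(-152 - \left(3 + 4 \left(-3\right)^{2}\right)\right) \left(\left(-10\right)^{2} - -77 - -110 - -70\right) = \left(-152 - 39\right) \left(100 + 77 + 110 + 70\right) = \left(-152 - 39\right) 357 = \left(-191\right) 357 = -68187$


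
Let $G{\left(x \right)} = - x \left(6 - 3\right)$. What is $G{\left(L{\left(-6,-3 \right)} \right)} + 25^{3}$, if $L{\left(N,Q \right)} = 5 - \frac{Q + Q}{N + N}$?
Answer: $\frac{31223}{2} \approx 15612.0$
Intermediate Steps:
$L{\left(N,Q \right)} = 5 - \frac{Q}{N}$ ($L{\left(N,Q \right)} = 5 - \frac{2 Q}{2 N} = 5 - 2 Q \frac{1}{2 N} = 5 - \frac{Q}{N}$)
$G{\left(x \right)} = - 3 x$ ($G{\left(x \right)} = - x 3 = - 3 x$)
$G{\left(L{\left(-6,-3 \right)} \right)} + 25^{3} = - 3 \left(5 - - \frac{3}{-6}\right) + 25^{3} = - 3 \left(5 - \left(-3\right) \left(- \frac{1}{6}\right)\right) + 15625 = - 3 \left(5 - \frac{1}{2}\right) + 15625 = \left(-3\right) \frac{9}{2} + 15625 = - \frac{27}{2} + 15625 = \frac{31223}{2}$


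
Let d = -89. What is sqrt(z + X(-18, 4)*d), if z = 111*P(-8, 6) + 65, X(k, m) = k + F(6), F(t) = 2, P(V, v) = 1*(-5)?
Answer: sqrt(934) ≈ 30.561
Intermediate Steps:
P(V, v) = -5
X(k, m) = 2 + k (X(k, m) = k + 2 = 2 + k)
z = -490 (z = 111*(-5) + 65 = -555 + 65 = -490)
sqrt(z + X(-18, 4)*d) = sqrt(-490 + (2 - 18)*(-89)) = sqrt(-490 - 16*(-89)) = sqrt(-490 + 1424) = sqrt(934)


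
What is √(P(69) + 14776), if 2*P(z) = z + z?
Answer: √14845 ≈ 121.84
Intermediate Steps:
P(z) = z (P(z) = (z + z)/2 = (2*z)/2 = z)
√(P(69) + 14776) = √(69 + 14776) = √14845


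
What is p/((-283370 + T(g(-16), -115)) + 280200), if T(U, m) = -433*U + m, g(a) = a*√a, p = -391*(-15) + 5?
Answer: -19282950/778746169 - 162669440*I/778746169 ≈ -0.024762 - 0.20889*I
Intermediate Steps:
p = 5870 (p = 5865 + 5 = 5870)
g(a) = a^(3/2)
T(U, m) = m - 433*U
p/((-283370 + T(g(-16), -115)) + 280200) = 5870/((-283370 + (-115 - (-27712)*I)) + 280200) = 5870/((-283370 + (-115 + 27712*I)) + 280200) = 5870/((-283485 + 27712*I) + 280200) = 5870/(-3285 + 27712*I) = 5870*((-3285 - 27712*I)/778746169) = 5870*(-3285 - 27712*I)/778746169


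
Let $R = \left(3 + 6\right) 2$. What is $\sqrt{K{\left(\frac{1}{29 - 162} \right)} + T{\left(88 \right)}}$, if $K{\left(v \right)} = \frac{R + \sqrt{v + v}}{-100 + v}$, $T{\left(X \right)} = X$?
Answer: $\frac{\sqrt{15536818294 - 13301 i \sqrt{266}}}{13301} \approx 9.3712 - 6.5423 \cdot 10^{-5} i$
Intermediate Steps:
$R = 18$ ($R = 9 \cdot 2 = 18$)
$K{\left(v \right)} = \frac{18 + \sqrt{2} \sqrt{v}}{-100 + v}$ ($K{\left(v \right)} = \frac{18 + \sqrt{v + v}}{-100 + v} = \frac{18 + \sqrt{2 v}}{-100 + v} = \frac{18 + \sqrt{2} \sqrt{v}}{-100 + v}$)
$\sqrt{K{\left(\frac{1}{29 - 162} \right)} + T{\left(88 \right)}} = \sqrt{\frac{18 + \sqrt{2} \sqrt{\frac{1}{29 - 162}}}{-100 + \frac{1}{29 - 162}} + 88} = \sqrt{\frac{18 + \sqrt{2} \sqrt{\frac{1}{-133}}}{-100 + \frac{1}{-133}} + 88} = \sqrt{\frac{18 + \sqrt{2} \sqrt{- \frac{1}{133}}}{-100 - \frac{1}{133}} + 88} = \sqrt{\frac{18 + \sqrt{2} \frac{i \sqrt{133}}{133}}{- \frac{13301}{133}} + 88} = \sqrt{- \frac{133 \left(18 + \frac{i \sqrt{266}}{133}\right)}{13301} + 88} = \sqrt{\left(- \frac{2394}{13301} - \frac{i \sqrt{266}}{13301}\right) + 88} = \sqrt{\frac{1168094}{13301} - \frac{i \sqrt{266}}{13301}}$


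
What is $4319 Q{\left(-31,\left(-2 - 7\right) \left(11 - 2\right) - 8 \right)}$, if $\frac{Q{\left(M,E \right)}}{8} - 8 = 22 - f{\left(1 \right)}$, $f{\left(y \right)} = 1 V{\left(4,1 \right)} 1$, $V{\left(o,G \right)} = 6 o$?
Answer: $207312$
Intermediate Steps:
$f{\left(y \right)} = 24$ ($f{\left(y \right)} = 1 \cdot 6 \cdot 4 \cdot 1 = 1 \cdot 24 \cdot 1 = 24 \cdot 1 = 24$)
$Q{\left(M,E \right)} = 48$ ($Q{\left(M,E \right)} = 64 + 8 \left(22 - 24\right) = 64 + 8 \left(-2\right) = 64 - 16 = 48$)
$4319 Q{\left(-31,\left(-2 - 7\right) \left(11 - 2\right) - 8 \right)} = 4319 \cdot 48 = 207312$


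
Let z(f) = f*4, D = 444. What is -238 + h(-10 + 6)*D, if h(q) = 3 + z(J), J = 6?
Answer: 11750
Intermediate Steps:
z(f) = 4*f
h(q) = 27 (h(q) = 3 + 4*6 = 3 + 24 = 27)
-238 + h(-10 + 6)*D = -238 + 27*444 = -238 + 11988 = 11750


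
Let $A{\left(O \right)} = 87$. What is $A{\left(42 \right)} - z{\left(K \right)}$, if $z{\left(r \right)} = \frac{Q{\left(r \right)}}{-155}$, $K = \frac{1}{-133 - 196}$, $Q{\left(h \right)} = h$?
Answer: $\frac{4436564}{50995} \approx 87.0$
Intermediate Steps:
$K = - \frac{1}{329}$ ($K = \frac{1}{-329} = - \frac{1}{329} \approx -0.0030395$)
$z{\left(r \right)} = - \frac{r}{155}$ ($z{\left(r \right)} = \frac{r}{-155} = r \left(- \frac{1}{155}\right) = - \frac{r}{155}$)
$A{\left(42 \right)} - z{\left(K \right)} = 87 - \left(- \frac{1}{155}\right) \left(- \frac{1}{329}\right) = 87 - \frac{1}{50995} = \frac{4436564}{50995}$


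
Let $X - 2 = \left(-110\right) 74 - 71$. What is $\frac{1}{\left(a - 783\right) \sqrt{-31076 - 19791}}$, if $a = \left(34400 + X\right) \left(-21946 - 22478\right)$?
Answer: $\frac{i \sqrt{50867}}{59184251317989} \approx 3.8108 \cdot 10^{-12} i$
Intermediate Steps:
$X = -8209$ ($X = 2 - 8211 = -8209$)
$a = -1163508984$ ($a = \left(34400 - 8209\right) \left(-21946 - 22478\right) = 26191 \left(-44424\right) = -1163508984$)
$\frac{1}{\left(a - 783\right) \sqrt{-31076 - 19791}} = \frac{1}{\left(-1163508984 - 783\right) \sqrt{-31076 - 19791}} = \frac{1}{\left(-1163509767\right) \sqrt{-50867}} = - \frac{1}{1163509767 i \sqrt{50867}} = - \frac{\left(- \frac{1}{50867}\right) i \sqrt{50867}}{1163509767} = \frac{i \sqrt{50867}}{59184251317989}$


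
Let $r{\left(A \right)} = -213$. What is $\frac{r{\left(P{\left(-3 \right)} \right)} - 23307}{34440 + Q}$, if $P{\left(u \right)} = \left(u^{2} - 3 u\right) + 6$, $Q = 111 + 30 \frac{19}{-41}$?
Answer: $- \frac{321440}{472007} \approx -0.68101$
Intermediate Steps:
$Q = \frac{3981}{41}$ ($Q = 111 + 30 \cdot 19 \left(- \frac{1}{41}\right) = 111 + 30 \left(- \frac{19}{41}\right) = 111 - \frac{570}{41} = \frac{3981}{41} \approx 97.098$)
$P{\left(u \right)} = 6 + u^{2} - 3 u$
$\frac{r{\left(P{\left(-3 \right)} \right)} - 23307}{34440 + Q} = \frac{-213 - 23307}{34440 + \frac{3981}{41}} = - \frac{23520}{\frac{1416021}{41}} = \left(-23520\right) \frac{41}{1416021} = - \frac{321440}{472007}$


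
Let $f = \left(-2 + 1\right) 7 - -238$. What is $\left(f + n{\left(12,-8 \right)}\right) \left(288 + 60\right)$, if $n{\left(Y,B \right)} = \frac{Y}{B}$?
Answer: $79866$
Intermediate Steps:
$f = 231$ ($f = \left(-1\right) 7 + 238 = -7 + 238 = 231$)
$\left(f + n{\left(12,-8 \right)}\right) \left(288 + 60\right) = \left(231 + \frac{12}{-8}\right) \left(288 + 60\right) = \left(231 + 12 \left(- \frac{1}{8}\right)\right) 348 = \left(231 - \frac{3}{2}\right) 348 = \frac{459}{2} \cdot 348 = 79866$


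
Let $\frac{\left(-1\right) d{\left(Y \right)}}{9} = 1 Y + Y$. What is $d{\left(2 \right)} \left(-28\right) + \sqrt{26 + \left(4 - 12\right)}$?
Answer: $1008 + 3 \sqrt{2} \approx 1012.2$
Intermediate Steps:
$d{\left(Y \right)} = - 18 Y$ ($d{\left(Y \right)} = - 9 \left(1 Y + Y\right) = - 9 \left(Y + Y\right) = - 9 \cdot 2 Y = - 18 Y$)
$d{\left(2 \right)} \left(-28\right) + \sqrt{26 + \left(4 - 12\right)} = \left(-18\right) 2 \left(-28\right) + \sqrt{26 + \left(4 - 12\right)} = \left(-36\right) \left(-28\right) + \sqrt{26 + \left(4 - 12\right)} = 1008 + \sqrt{26 - 8} = 1008 + \sqrt{18} = 1008 + 3 \sqrt{2}$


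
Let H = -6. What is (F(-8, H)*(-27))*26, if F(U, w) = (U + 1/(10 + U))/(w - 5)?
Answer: -5265/11 ≈ -478.64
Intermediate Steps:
F(U, w) = (U + 1/(10 + U))/(-5 + w)
(F(-8, H)*(-27))*26 = (((1 + (-8)**2 + 10*(-8))/(-50 - 5*(-8) + 10*(-6) - 8*(-6)))*(-27))*26 = (((1 + 64 - 80)/(-50 + 40 - 60 + 48))*(-27))*26 = ((-15/(-22))*(-27))*26 = (-1/22*(-15)*(-27))*26 = ((15/22)*(-27))*26 = -405/22*26 = -5265/11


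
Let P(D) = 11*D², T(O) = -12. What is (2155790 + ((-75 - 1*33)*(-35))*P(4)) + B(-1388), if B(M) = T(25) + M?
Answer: 2819670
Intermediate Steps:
B(M) = -12 + M
(2155790 + ((-75 - 1*33)*(-35))*P(4)) + B(-1388) = (2155790 + ((-75 - 1*33)*(-35))*(11*4²)) + (-12 - 1388) = (2155790 + ((-75 - 33)*(-35))*(11*16)) - 1400 = (2155790 - 108*(-35)*176) - 1400 = (2155790 + 3780*176) - 1400 = (2155790 + 665280) - 1400 = 2821070 - 1400 = 2819670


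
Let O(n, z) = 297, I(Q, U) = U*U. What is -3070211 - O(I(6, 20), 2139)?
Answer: -3070508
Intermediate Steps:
I(Q, U) = U**2
-3070211 - O(I(6, 20), 2139) = -3070211 - 1*297 = -3070211 - 297 = -3070508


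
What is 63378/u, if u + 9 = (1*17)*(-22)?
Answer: -63378/383 ≈ -165.48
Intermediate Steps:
u = -383 (u = -9 + (1*17)*(-22) = -9 + 17*(-22) = -9 - 374 = -383)
63378/u = 63378/(-383) = 63378*(-1/383) = -63378/383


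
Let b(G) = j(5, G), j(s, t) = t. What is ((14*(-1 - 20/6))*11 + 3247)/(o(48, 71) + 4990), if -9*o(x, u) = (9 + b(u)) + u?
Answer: 23217/44759 ≈ 0.51871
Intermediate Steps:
b(G) = G
o(x, u) = -1 - 2*u/9 (o(x, u) = -((9 + u) + u)/9 = -(9 + 2*u)/9 = -1 - 2*u/9)
((14*(-1 - 20/6))*11 + 3247)/(o(48, 71) + 4990) = ((14*(-1 - 20/6))*11 + 3247)/((-1 - 2/9*71) + 4990) = ((14*(-1 - 20/6))*11 + 3247)/((-1 - 142/9) + 4990) = ((14*(-1 - 4*⅚))*11 + 3247)/(-151/9 + 4990) = ((14*(-1 - 10/3))*11 + 3247)/(44759/9) = ((14*(-13/3))*11 + 3247)*(9/44759) = (-182/3*11 + 3247)*(9/44759) = (-2002/3 + 3247)*(9/44759) = (7739/3)*(9/44759) = 23217/44759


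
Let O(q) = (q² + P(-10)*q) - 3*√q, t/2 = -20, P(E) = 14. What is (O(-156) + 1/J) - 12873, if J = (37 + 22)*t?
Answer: 21898439/2360 - 6*I*√39 ≈ 9279.0 - 37.47*I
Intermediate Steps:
t = -40 (t = 2*(-20) = -40)
J = -2360 (J = (37 + 22)*(-40) = 59*(-40) = -2360)
O(q) = q² - 3*√q + 14*q (O(q) = (q² + 14*q) - 3*√q = q² - 3*√q + 14*q)
(O(-156) + 1/J) - 12873 = (((-156)² - 6*I*√39 + 14*(-156)) + 1/(-2360)) - 12873 = ((24336 - 6*I*√39 - 2184) - 1/2360) - 12873 = ((22152 - 6*I*√39) - 1/2360) - 12873 = (52278719/2360 - 6*I*√39) - 12873 = 21898439/2360 - 6*I*√39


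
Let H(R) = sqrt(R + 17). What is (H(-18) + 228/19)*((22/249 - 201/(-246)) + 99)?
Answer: 4079738/3403 + 2039869*I/20418 ≈ 1198.9 + 99.905*I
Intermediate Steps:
H(R) = sqrt(17 + R)
(H(-18) + 228/19)*((22/249 - 201/(-246)) + 99) = (sqrt(17 - 18) + 228/19)*((22/249 - 201/(-246)) + 99) = (sqrt(-1) + 228*(1/19))*((22*(1/249) - 201*(-1/246)) + 99) = (I + 12)*((22/249 + 67/82) + 99) = (12 + I)*(18487/20418 + 99) = (12 + I)*(2039869/20418) = 4079738/3403 + 2039869*I/20418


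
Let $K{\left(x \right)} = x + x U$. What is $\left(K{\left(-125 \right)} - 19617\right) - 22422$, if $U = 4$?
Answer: $-42664$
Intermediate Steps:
$K{\left(x \right)} = 5 x$ ($K{\left(x \right)} = x + x 4 = x + 4 x = 5 x$)
$\left(K{\left(-125 \right)} - 19617\right) - 22422 = \left(5 \left(-125\right) - 19617\right) - 22422 = \left(-625 - 19617\right) - 22422 = -20242 - 22422 = -42664$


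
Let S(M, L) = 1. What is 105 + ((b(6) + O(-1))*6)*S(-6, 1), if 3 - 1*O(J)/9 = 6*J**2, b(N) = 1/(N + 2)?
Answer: -225/4 ≈ -56.250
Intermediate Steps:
b(N) = 1/(2 + N)
O(J) = 27 - 54*J**2
105 + ((b(6) + O(-1))*6)*S(-6, 1) = 105 + ((1/(2 + 6) + (27 - 54*(-1)**2))*6)*1 = 105 + ((1/8 + (27 - 54*1))*6)*1 = 105 + ((1/8 + (27 - 54))*6)*1 = 105 + ((1/8 - 27)*6)*1 = 105 - 215/8*6*1 = 105 - 645/4*1 = 105 - 645/4 = -225/4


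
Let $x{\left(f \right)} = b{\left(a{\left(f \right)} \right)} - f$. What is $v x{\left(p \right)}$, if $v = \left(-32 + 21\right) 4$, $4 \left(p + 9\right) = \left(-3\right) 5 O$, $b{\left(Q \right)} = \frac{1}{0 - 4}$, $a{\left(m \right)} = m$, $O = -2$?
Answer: $-55$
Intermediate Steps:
$b{\left(Q \right)} = - \frac{1}{4}$ ($b{\left(Q \right)} = \frac{1}{-4} = - \frac{1}{4}$)
$p = - \frac{3}{2}$ ($p = -9 + \frac{\left(-3\right) 5 \left(-2\right)}{4} = -9 + \frac{\left(-15\right) \left(-2\right)}{4} = -9 + \frac{1}{4} \cdot 30 = -9 + \frac{15}{2} = - \frac{3}{2} \approx -1.5$)
$v = -44$ ($v = \left(-11\right) 4 = -44$)
$x{\left(f \right)} = - \frac{1}{4} - f$
$v x{\left(p \right)} = - 44 \left(- \frac{1}{4} - - \frac{3}{2}\right) = - 44 \left(- \frac{1}{4} + \frac{3}{2}\right) = \left(-44\right) \frac{5}{4} = -55$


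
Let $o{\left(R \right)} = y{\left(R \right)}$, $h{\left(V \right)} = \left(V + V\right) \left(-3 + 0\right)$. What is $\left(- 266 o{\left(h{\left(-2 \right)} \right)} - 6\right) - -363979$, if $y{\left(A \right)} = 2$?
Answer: $363441$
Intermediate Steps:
$h{\left(V \right)} = - 6 V$ ($h{\left(V \right)} = 2 V \left(-3\right) = - 6 V$)
$o{\left(R \right)} = 2$
$\left(- 266 o{\left(h{\left(-2 \right)} \right)} - 6\right) - -363979 = \left(\left(-266\right) 2 - 6\right) - -363979 = \left(-532 - 6\right) + 363979 = -538 + 363979 = 363441$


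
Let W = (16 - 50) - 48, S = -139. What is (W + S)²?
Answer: 48841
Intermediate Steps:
W = -82 (W = -34 - 48 = -82)
(W + S)² = (-82 - 139)² = (-221)² = 48841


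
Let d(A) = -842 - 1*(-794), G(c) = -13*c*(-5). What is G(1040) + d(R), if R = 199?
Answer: 67552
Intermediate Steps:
G(c) = 65*c
d(A) = -48 (d(A) = -842 + 794 = -48)
G(1040) + d(R) = 65*1040 - 48 = 67600 - 48 = 67552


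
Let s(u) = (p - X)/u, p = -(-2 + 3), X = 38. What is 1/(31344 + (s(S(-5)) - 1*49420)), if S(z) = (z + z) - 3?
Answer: -1/18073 ≈ -5.5331e-5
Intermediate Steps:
p = -1 (p = -1*1 = -1)
S(z) = -3 + 2*z (S(z) = 2*z - 3 = -3 + 2*z)
s(u) = -39/u (s(u) = (-1 - 1*38)/u = (-1 - 38)/u = -39/u)
1/(31344 + (s(S(-5)) - 1*49420)) = 1/(31344 + (-39/(-3 + 2*(-5)) - 1*49420)) = 1/(31344 + (-39/(-3 - 10) - 49420)) = 1/(31344 + (-39/(-13) - 49420)) = 1/(31344 + (-39*(-1/13) - 49420)) = 1/(31344 + (3 - 49420)) = 1/(31344 - 49417) = 1/(-18073) = -1/18073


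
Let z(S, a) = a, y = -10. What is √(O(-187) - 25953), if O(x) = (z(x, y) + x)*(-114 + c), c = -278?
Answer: √51271 ≈ 226.43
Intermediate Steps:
O(x) = 3920 - 392*x (O(x) = (-10 + x)*(-114 - 278) = (-10 + x)*(-392) = 3920 - 392*x)
√(O(-187) - 25953) = √((3920 - 392*(-187)) - 25953) = √((3920 + 73304) - 25953) = √(77224 - 25953) = √51271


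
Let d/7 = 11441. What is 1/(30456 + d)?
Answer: 1/110543 ≈ 9.0463e-6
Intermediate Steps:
d = 80087 (d = 7*11441 = 80087)
1/(30456 + d) = 1/(30456 + 80087) = 1/110543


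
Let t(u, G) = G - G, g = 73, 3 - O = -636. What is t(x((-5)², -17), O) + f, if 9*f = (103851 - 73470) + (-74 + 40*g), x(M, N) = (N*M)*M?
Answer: 33227/9 ≈ 3691.9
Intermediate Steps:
O = 639 (O = 3 - 1*(-636) = 3 + 636 = 639)
x(M, N) = N*M² (x(M, N) = (M*N)*M = N*M²)
t(u, G) = 0
f = 33227/9 (f = ((103851 - 73470) + (-74 + 40*73))/9 = (30381 + (-74 + 2920))/9 = (30381 + 2846)/9 = (⅑)*33227 = 33227/9 ≈ 3691.9)
t(x((-5)², -17), O) + f = 0 + 33227/9 = 33227/9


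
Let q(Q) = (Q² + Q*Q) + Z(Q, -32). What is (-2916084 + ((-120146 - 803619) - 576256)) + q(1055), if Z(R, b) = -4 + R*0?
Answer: -2190059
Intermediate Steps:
Z(R, b) = -4 (Z(R, b) = -4 + 0 = -4)
q(Q) = -4 + 2*Q² (q(Q) = (Q² + Q*Q) - 4 = (Q² + Q²) - 4 = 2*Q² - 4 = -4 + 2*Q²)
(-2916084 + ((-120146 - 803619) - 576256)) + q(1055) = (-2916084 + ((-120146 - 803619) - 576256)) + (-4 + 2*1055²) = (-2916084 + (-923765 - 576256)) + (-4 + 2*1113025) = (-2916084 - 1500021) + (-4 + 2226050) = -4416105 + 2226046 = -2190059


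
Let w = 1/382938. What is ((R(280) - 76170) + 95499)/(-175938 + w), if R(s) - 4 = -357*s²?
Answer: 10710571754046/67373345843 ≈ 158.97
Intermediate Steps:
R(s) = 4 - 357*s²
w = 1/382938 ≈ 2.6114e-6
((R(280) - 76170) + 95499)/(-175938 + w) = (((4 - 357*280²) - 76170) + 95499)/(-175938 + 1/382938) = (((4 - 357*78400) - 76170) + 95499)/(-67373345843/382938) = (((4 - 27988800) - 76170) + 95499)*(-382938/67373345843) = ((-27988796 - 76170) + 95499)*(-382938/67373345843) = (-28064966 + 95499)*(-382938/67373345843) = -27969467*(-382938/67373345843) = 10710571754046/67373345843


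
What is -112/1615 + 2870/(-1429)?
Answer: -4795098/2307835 ≈ -2.0777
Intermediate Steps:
-112/1615 + 2870/(-1429) = -112*1/1615 + 2870*(-1/1429) = -112/1615 - 2870/1429 = -4795098/2307835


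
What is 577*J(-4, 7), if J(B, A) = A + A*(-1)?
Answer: 0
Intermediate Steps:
J(B, A) = 0 (J(B, A) = A - A = 0)
577*J(-4, 7) = 577*0 = 0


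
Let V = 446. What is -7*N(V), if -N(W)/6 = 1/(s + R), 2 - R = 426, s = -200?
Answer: -7/104 ≈ -0.067308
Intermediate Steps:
R = -424 (R = 2 - 1*426 = 2 - 426 = -424)
N(W) = 1/104 (N(W) = -6/(-200 - 424) = -6/(-624) = -6*(-1/624) = 1/104)
-7*N(V) = -7*1/104 = -7/104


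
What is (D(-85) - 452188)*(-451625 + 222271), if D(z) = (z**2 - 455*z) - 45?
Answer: 93194098882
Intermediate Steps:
D(z) = -45 + z**2 - 455*z
(D(-85) - 452188)*(-451625 + 222271) = ((-45 + (-85)**2 - 455*(-85)) - 452188)*(-451625 + 222271) = ((-45 + 7225 + 38675) - 452188)*(-229354) = (45855 - 452188)*(-229354) = -406333*(-229354) = 93194098882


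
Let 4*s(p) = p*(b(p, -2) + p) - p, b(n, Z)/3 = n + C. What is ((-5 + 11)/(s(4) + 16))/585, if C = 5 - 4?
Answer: 1/3315 ≈ 0.00030166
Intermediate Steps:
C = 1
b(n, Z) = 3 + 3*n (b(n, Z) = 3*(n + 1) = 3*(1 + n) = 3 + 3*n)
s(p) = -p/4 + p*(3 + 4*p)/4 (s(p) = (p*((3 + 3*p) + p) - p)/4 = (p*(3 + 4*p) - p)/4 = (-p + p*(3 + 4*p))/4 = -p/4 + p*(3 + 4*p)/4)
((-5 + 11)/(s(4) + 16))/585 = ((-5 + 11)/(4*(1/2 + 4) + 16))/585 = (6/(4*(9/2) + 16))/585 = (6/(18 + 16))/585 = (6/34)/585 = (6*(1/34))/585 = (1/585)*(3/17) = 1/3315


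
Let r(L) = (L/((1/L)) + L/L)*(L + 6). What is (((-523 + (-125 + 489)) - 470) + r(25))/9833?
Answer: 18777/9833 ≈ 1.9096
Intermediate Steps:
r(L) = (1 + L²)*(6 + L) (r(L) = (L/(1/L) + 1)*(6 + L) = (L*L + 1)*(6 + L) = (L² + 1)*(6 + L) = (1 + L²)*(6 + L))
(((-523 + (-125 + 489)) - 470) + r(25))/9833 = (((-523 + (-125 + 489)) - 470) + (6 + 25 + 25³ + 6*25²))/9833 = (((-523 + 364) - 470) + (6 + 25 + 15625 + 6*625))*(1/9833) = ((-159 - 470) + (6 + 25 + 15625 + 3750))*(1/9833) = (-629 + 19406)*(1/9833) = 18777*(1/9833) = 18777/9833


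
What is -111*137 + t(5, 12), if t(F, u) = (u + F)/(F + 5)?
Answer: -152053/10 ≈ -15205.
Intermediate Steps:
t(F, u) = (F + u)/(5 + F)
-111*137 + t(5, 12) = -111*137 + (5 + 12)/(5 + 5) = -15207 + 17/10 = -152053/10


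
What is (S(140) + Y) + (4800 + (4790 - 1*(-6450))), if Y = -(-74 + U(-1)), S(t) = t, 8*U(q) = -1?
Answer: 130033/8 ≈ 16254.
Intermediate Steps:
U(q) = -1/8 (U(q) = (1/8)*(-1) = -1/8)
Y = 593/8 (Y = -(-74 - 1/8) = -1*(-593/8) = 593/8 ≈ 74.125)
(S(140) + Y) + (4800 + (4790 - 1*(-6450))) = (140 + 593/8) + (4800 + (4790 - 1*(-6450))) = 1713/8 + (4800 + (4790 + 6450)) = 1713/8 + (4800 + 11240) = 1713/8 + 16040 = 130033/8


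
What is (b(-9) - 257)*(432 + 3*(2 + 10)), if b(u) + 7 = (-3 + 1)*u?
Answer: -115128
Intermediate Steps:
b(u) = -7 - 2*u (b(u) = -7 + (-3 + 1)*u = -7 - 2*u)
(b(-9) - 257)*(432 + 3*(2 + 10)) = ((-7 - 2*(-9)) - 257)*(432 + 3*(2 + 10)) = ((-7 + 18) - 257)*(432 + 3*12) = (11 - 257)*(432 + 36) = -246*468 = -115128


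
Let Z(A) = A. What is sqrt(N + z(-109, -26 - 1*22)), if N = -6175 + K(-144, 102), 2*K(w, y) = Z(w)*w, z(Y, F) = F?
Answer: sqrt(4145) ≈ 64.382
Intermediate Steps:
K(w, y) = w**2/2 (K(w, y) = (w*w)/2 = w**2/2)
N = 4193 (N = -6175 + (1/2)*(-144)**2 = -6175 + (1/2)*20736 = -6175 + 10368 = 4193)
sqrt(N + z(-109, -26 - 1*22)) = sqrt(4193 + (-26 - 1*22)) = sqrt(4193 + (-26 - 22)) = sqrt(4193 - 48) = sqrt(4145)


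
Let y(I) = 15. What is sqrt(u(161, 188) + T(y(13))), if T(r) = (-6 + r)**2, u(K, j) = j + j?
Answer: sqrt(457) ≈ 21.378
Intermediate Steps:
u(K, j) = 2*j
sqrt(u(161, 188) + T(y(13))) = sqrt(2*188 + (-6 + 15)**2) = sqrt(376 + 9**2) = sqrt(376 + 81) = sqrt(457)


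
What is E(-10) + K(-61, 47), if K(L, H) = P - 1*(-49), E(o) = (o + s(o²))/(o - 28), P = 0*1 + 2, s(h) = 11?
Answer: 1937/38 ≈ 50.974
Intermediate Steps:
P = 2 (P = 0 + 2 = 2)
E(o) = (11 + o)/(-28 + o) (E(o) = (o + 11)/(o - 28) = (11 + o)/(-28 + o))
K(L, H) = 51 (K(L, H) = 2 - 1*(-49) = 2 + 49 = 51)
E(-10) + K(-61, 47) = (11 - 10)/(-28 - 10) + 51 = 1/(-38) + 51 = -1/38*1 + 51 = -1/38 + 51 = 1937/38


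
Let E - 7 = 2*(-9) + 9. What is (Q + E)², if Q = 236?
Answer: 54756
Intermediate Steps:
E = -2 (E = 7 + (2*(-9) + 9) = 7 + (-18 + 9) = 7 - 9 = -2)
(Q + E)² = (236 - 2)² = 234² = 54756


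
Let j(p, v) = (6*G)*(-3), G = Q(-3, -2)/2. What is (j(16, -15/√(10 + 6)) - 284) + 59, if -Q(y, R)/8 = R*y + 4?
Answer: 495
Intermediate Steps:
Q(y, R) = -32 - 8*R*y (Q(y, R) = -8*(R*y + 4) = -8*(4 + R*y) = -32 - 8*R*y)
G = -40 (G = (-32 - 8*(-2)*(-3))/2 = (-32 - 48)*(½) = -80*½ = -40)
j(p, v) = 720 (j(p, v) = (6*(-40))*(-3) = -240*(-3) = 720)
(j(16, -15/√(10 + 6)) - 284) + 59 = (720 - 284) + 59 = 436 + 59 = 495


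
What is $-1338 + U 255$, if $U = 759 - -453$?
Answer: $307722$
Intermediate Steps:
$U = 1212$ ($U = 759 + 453 = 1212$)
$-1338 + U 255 = -1338 + 1212 \cdot 255 = -1338 + 309060 = 307722$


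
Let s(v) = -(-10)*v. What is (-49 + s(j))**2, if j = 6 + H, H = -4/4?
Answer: 1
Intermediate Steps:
H = -1 (H = -4*1/4 = -1)
j = 5 (j = 6 - 1 = 5)
s(v) = 10*v
(-49 + s(j))**2 = (-49 + 10*5)**2 = (-49 + 50)**2 = 1**2 = 1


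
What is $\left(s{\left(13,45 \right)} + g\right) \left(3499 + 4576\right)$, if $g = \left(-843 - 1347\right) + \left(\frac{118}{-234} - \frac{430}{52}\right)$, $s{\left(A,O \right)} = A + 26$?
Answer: $- \frac{4081000025}{234} \approx -1.744 \cdot 10^{7}$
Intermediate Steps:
$s{\left(A,O \right)} = 26 + A$
$g = - \frac{514513}{234}$ ($g = -2190 + \left(118 \left(- \frac{1}{234}\right) - \frac{215}{26}\right) = -2190 - \frac{2053}{234} = - \frac{514513}{234} \approx -2198.8$)
$\left(s{\left(13,45 \right)} + g\right) \left(3499 + 4576\right) = \left(\left(26 + 13\right) - \frac{514513}{234}\right) \left(3499 + 4576\right) = \left(39 - \frac{514513}{234}\right) 8075 = \left(- \frac{505387}{234}\right) 8075 = - \frac{4081000025}{234}$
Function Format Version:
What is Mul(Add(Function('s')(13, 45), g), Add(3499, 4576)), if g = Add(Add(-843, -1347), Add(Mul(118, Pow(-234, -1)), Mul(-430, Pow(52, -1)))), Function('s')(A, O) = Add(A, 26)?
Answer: Rational(-4081000025, 234) ≈ -1.7440e+7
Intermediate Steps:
Function('s')(A, O) = Add(26, A)
g = Rational(-514513, 234) (g = Add(-2190, Add(Mul(118, Rational(-1, 234)), Mul(-430, Rational(1, 52)))) = Add(-2190, Add(Rational(-59, 117), Rational(-215, 26))) = Add(-2190, Rational(-2053, 234)) = Rational(-514513, 234) ≈ -2198.8)
Mul(Add(Function('s')(13, 45), g), Add(3499, 4576)) = Mul(Add(Add(26, 13), Rational(-514513, 234)), Add(3499, 4576)) = Mul(Add(39, Rational(-514513, 234)), 8075) = Mul(Rational(-505387, 234), 8075) = Rational(-4081000025, 234)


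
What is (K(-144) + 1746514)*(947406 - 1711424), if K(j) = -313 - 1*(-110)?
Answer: -1334213037598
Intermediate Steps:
K(j) = -203 (K(j) = -313 + 110 = -203)
(K(-144) + 1746514)*(947406 - 1711424) = (-203 + 1746514)*(947406 - 1711424) = 1746311*(-764018) = -1334213037598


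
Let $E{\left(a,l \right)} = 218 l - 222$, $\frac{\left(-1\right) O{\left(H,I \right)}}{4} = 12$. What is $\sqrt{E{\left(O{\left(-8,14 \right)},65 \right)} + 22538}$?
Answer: $3 \sqrt{4054} \approx 191.01$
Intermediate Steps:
$O{\left(H,I \right)} = -48$ ($O{\left(H,I \right)} = \left(-4\right) 12 = -48$)
$E{\left(a,l \right)} = -222 + 218 l$
$\sqrt{E{\left(O{\left(-8,14 \right)},65 \right)} + 22538} = \sqrt{\left(-222 + 218 \cdot 65\right) + 22538} = \sqrt{\left(-222 + 14170\right) + 22538} = \sqrt{13948 + 22538} = \sqrt{36486} = 3 \sqrt{4054}$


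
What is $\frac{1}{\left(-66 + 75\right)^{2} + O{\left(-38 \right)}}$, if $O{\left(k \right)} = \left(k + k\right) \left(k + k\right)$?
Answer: $\frac{1}{5857} \approx 0.00017074$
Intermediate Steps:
$O{\left(k \right)} = 4 k^{2}$ ($O{\left(k \right)} = 2 k 2 k = 4 k^{2}$)
$\frac{1}{\left(-66 + 75\right)^{2} + O{\left(-38 \right)}} = \frac{1}{\left(-66 + 75\right)^{2} + 4 \left(-38\right)^{2}} = \frac{1}{9^{2} + 4 \cdot 1444} = \frac{1}{81 + 5776} = \frac{1}{5857}$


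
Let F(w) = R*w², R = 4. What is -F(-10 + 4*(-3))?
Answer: -1936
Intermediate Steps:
F(w) = 4*w²
-F(-10 + 4*(-3)) = -4*(-10 + 4*(-3))² = -4*(-10 - 12)² = -4*(-22)² = -4*484 = -1*1936 = -1936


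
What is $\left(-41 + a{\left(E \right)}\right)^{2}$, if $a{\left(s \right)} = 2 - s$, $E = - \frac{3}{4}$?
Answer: $\frac{23409}{16} \approx 1463.1$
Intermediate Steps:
$E = - \frac{3}{4}$ ($E = \left(-3\right) \frac{1}{4} = - \frac{3}{4} \approx -0.75$)
$\left(-41 + a{\left(E \right)}\right)^{2} = \left(-41 + \left(2 - - \frac{3}{4}\right)\right)^{2} = \left(-41 + \left(2 + \frac{3}{4}\right)\right)^{2} = \left(-41 + \frac{11}{4}\right)^{2} = \left(- \frac{153}{4}\right)^{2} = \frac{23409}{16}$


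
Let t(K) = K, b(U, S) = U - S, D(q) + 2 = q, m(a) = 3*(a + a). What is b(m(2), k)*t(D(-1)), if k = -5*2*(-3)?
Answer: 54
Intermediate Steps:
k = 30 (k = -10*(-3) = 30)
m(a) = 6*a (m(a) = 3*(2*a) = 6*a)
D(q) = -2 + q
b(m(2), k)*t(D(-1)) = (6*2 - 1*30)*(-2 - 1) = (12 - 30)*(-3) = -18*(-3) = 54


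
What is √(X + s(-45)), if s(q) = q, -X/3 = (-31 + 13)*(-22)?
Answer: 3*I*√137 ≈ 35.114*I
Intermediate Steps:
X = -1188 (X = -3*(-31 + 13)*(-22) = -(-54)*(-22) = -3*396 = -1188)
√(X + s(-45)) = √(-1188 - 45) = √(-1233) = 3*I*√137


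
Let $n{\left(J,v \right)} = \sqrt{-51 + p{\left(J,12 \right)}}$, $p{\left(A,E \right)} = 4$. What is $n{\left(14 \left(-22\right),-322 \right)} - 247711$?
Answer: $-247711 + i \sqrt{47} \approx -2.4771 \cdot 10^{5} + 6.8557 i$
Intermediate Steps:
$n{\left(J,v \right)} = i \sqrt{47}$ ($n{\left(J,v \right)} = \sqrt{-51 + 4} = \sqrt{-47} = i \sqrt{47}$)
$n{\left(14 \left(-22\right),-322 \right)} - 247711 = i \sqrt{47} - 247711 = -247711 + i \sqrt{47}$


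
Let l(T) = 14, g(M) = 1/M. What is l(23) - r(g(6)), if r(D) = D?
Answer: 83/6 ≈ 13.833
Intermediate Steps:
l(23) - r(g(6)) = 14 - 1/6 = 14 - 1*⅙ = 14 - ⅙ = 83/6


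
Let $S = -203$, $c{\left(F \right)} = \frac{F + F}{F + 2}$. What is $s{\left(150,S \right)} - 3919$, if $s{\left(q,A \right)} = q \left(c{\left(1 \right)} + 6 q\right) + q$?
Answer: $131331$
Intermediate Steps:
$c{\left(F \right)} = \frac{2 F}{2 + F}$
$s{\left(q,A \right)} = q + q \left(\frac{2}{3} + 6 q\right)$ ($s{\left(q,A \right)} = q \left(2 \cdot 1 \frac{1}{2 + 1} + 6 q\right) + q = q \left(2 \cdot 1 \cdot \frac{1}{3} + 6 q\right) + q = q \left(\frac{2}{3} + 6 q\right) + q = q + q \left(\frac{2}{3} + 6 q\right)$)
$s{\left(150,S \right)} - 3919 = \frac{1}{3} \cdot 150 \left(5 + 18 \cdot 150\right) - 3919 = \frac{1}{3} \cdot 150 \left(5 + 2700\right) - 3919 = \frac{1}{3} \cdot 150 \cdot 2705 - 3919 = 135250 - 3919 = 131331$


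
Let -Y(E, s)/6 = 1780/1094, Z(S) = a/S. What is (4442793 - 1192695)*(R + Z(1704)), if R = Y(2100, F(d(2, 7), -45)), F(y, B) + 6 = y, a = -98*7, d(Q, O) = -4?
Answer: -2566115417583/77674 ≈ -3.3037e+7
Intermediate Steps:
a = -686
F(y, B) = -6 + y
Z(S) = -686/S
Y(E, s) = -5340/547 (Y(E, s) = -10680/1094 = -6*890/547 = -5340/547)
R = -5340/547 ≈ -9.7623
(4442793 - 1192695)*(R + Z(1704)) = (4442793 - 1192695)*(-5340/547 - 686/1704) = 3250098*(-5340/547 - 686*1/1704) = 3250098*(-5340/547 - 343/852) = 3250098*(-4737301/466044) = -2566115417583/77674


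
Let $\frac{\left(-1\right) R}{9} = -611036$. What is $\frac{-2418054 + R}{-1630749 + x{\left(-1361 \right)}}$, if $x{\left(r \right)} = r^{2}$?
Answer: $\frac{1540635}{110786} \approx 13.906$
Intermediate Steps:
$R = 5499324$ ($R = \left(-9\right) \left(-611036\right) = 5499324$)
$\frac{-2418054 + R}{-1630749 + x{\left(-1361 \right)}} = \frac{-2418054 + 5499324}{-1630749 + \left(-1361\right)^{2}} = \frac{3081270}{-1630749 + 1852321} = \frac{3081270}{221572} = 3081270 \cdot \frac{1}{221572} = \frac{1540635}{110786}$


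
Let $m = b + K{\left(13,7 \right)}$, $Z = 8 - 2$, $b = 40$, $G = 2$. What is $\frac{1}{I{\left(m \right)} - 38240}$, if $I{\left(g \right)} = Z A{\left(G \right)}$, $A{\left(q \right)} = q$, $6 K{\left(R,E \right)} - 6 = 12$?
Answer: $- \frac{1}{38228} \approx -2.6159 \cdot 10^{-5}$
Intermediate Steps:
$K{\left(R,E \right)} = 3$ ($K{\left(R,E \right)} = 1 + \frac{1}{6} \cdot 12 = 1 + 2 = 3$)
$Z = 6$
$m = 43$ ($m = 40 + 3 = 43$)
$I{\left(g \right)} = 12$ ($I{\left(g \right)} = 6 \cdot 2 = 12$)
$\frac{1}{I{\left(m \right)} - 38240} = \frac{1}{12 - 38240} = \frac{1}{-38228} = - \frac{1}{38228}$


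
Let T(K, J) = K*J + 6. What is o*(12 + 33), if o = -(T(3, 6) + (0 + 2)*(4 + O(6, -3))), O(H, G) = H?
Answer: -1980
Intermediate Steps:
T(K, J) = 6 + J*K (T(K, J) = J*K + 6 = 6 + J*K)
o = -44 (o = -((6 + 6*3) + (0 + 2)*(4 + 6)) = -((6 + 18) + 2*10) = -(24 + 20) = -1*44 = -44)
o*(12 + 33) = -44*(12 + 33) = -44*45 = -1980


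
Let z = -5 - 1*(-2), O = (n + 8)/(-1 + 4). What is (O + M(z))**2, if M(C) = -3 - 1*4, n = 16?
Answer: 1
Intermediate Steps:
O = 8 (O = (16 + 8)/(-1 + 4) = 24/3 = 24*(1/3) = 8)
z = -3 (z = -5 + 2 = -3)
M(C) = -7 (M(C) = -3 - 4 = -7)
(O + M(z))**2 = (8 - 7)**2 = 1**2 = 1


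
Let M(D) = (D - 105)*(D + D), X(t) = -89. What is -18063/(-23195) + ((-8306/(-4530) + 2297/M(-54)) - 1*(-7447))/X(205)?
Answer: -443842102744849/5352814713060 ≈ -82.917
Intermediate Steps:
M(D) = 2*D*(-105 + D) (M(D) = (-105 + D)*(2*D) = 2*D*(-105 + D))
-18063/(-23195) + ((-8306/(-4530) + 2297/M(-54)) - 1*(-7447))/X(205) = -18063/(-23195) + ((-8306/(-4530) + 2297/((2*(-54)*(-105 - 54)))) - 1*(-7447))/(-89) = -18063*(-1/23195) + ((-8306*(-1/4530) + 2297/((2*(-54)*(-159)))) + 7447)*(-1/89) = 18063/23195 + ((4153/2265 + 2297/17172) + 7447)*(-1/89) = 18063/23195 + (25506007/12964860 + 7447)*(-1/89) = 18063/23195 + (96574818427/12964860)*(-1/89) = 18063/23195 - 96574818427/1153872540 = -443842102744849/5352814713060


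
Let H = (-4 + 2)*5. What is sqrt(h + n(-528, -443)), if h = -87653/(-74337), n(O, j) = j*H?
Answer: sqrt(24486649651731)/74337 ≈ 66.567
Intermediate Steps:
H = -10 (H = -2*5 = -10)
n(O, j) = -10*j (n(O, j) = j*(-10) = -10*j)
h = 87653/74337 (h = -87653*(-1/74337) = 87653/74337 ≈ 1.1791)
sqrt(h + n(-528, -443)) = sqrt(87653/74337 - 10*(-443)) = sqrt(87653/74337 + 4430) = sqrt(329400563/74337) = sqrt(24486649651731)/74337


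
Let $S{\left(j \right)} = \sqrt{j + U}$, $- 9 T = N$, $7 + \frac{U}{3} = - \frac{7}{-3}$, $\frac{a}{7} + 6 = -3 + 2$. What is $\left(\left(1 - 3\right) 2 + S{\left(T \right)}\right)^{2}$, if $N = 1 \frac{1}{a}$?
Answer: $\frac{\left(-84 + i \sqrt{6173}\right)^{2}}{441} \approx 2.0023 - 29.931 i$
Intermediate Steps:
$a = -49$ ($a = -42 + 7 \left(-3 + 2\right) = -42 + 7 \left(-1\right) = -42 - 7 = -49$)
$N = - \frac{1}{49}$ ($N = 1 \frac{1}{-49} = 1 \left(- \frac{1}{49}\right) = - \frac{1}{49} \approx -0.020408$)
$U = -14$ ($U = -21 + 3 \left(- \frac{7}{-3}\right) = -21 + 3 \left(\left(-7\right) \left(- \frac{1}{3}\right)\right) = -21 + 3 \cdot \frac{7}{3} = -21 + 7 = -14$)
$T = \frac{1}{441}$ ($T = \left(- \frac{1}{9}\right) \left(- \frac{1}{49}\right) = \frac{1}{441} \approx 0.0022676$)
$S{\left(j \right)} = \sqrt{-14 + j}$ ($S{\left(j \right)} = \sqrt{j - 14} = \sqrt{-14 + j}$)
$\left(\left(1 - 3\right) 2 + S{\left(T \right)}\right)^{2} = \left(\left(1 - 3\right) 2 + \sqrt{-14 + \frac{1}{441}}\right)^{2} = \left(\left(-2\right) 2 + \sqrt{- \frac{6173}{441}}\right)^{2} = \left(-4 + \frac{i \sqrt{6173}}{21}\right)^{2}$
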